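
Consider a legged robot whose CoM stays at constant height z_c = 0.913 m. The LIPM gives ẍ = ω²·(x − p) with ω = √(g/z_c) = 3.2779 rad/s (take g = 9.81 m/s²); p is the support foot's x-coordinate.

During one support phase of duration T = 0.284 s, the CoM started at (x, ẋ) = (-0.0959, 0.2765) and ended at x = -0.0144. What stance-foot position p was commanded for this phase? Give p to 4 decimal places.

ωT = 3.2779·0.284 = 0.930924; cosh(ωT) = 1.465520, sinh(ωT) = 1.071331
x(T) = p + (x₀−p)·cosh(ωT) + (ẋ₀/ω)·sinh(ωT) ⇒ p·(1 − cosh) = x(T) − x₀·cosh − (ẋ₀/ω)·sinh
numerator   = -0.0144 − (-0.0959)·1.465520 − (0.2765/3.2779)·1.071331 = 0.035774
denominator = 1 − 1.465520 = -0.465520
p = 0.035774 / -0.465520 = -0.0768

p = -0.0768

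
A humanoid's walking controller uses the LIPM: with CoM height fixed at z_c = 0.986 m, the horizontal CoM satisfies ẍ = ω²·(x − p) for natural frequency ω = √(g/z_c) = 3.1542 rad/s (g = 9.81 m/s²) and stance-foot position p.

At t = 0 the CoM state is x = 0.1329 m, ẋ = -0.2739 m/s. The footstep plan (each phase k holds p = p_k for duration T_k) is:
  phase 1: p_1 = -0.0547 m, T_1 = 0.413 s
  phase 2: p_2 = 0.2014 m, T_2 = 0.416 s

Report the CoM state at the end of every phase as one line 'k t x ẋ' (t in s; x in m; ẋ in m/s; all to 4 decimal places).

1 0.4130 0.1680 0.4670
2 0.8290 0.3898 0.7485

phase 1: p=-0.0547, T=0.413, ωT=1.302685, cosh=1.975481, sinh=1.703680; start (x,ẋ)=(0.132900, -0.273900) → end (x,ẋ)=(0.167958, 0.467031)
phase 2: p=0.2014, T=0.416, ωT=1.312147, cosh=1.991691, sinh=1.722449; start (x,ẋ)=(0.167958, 0.467031) → end (x,ẋ)=(0.389831, 0.748494)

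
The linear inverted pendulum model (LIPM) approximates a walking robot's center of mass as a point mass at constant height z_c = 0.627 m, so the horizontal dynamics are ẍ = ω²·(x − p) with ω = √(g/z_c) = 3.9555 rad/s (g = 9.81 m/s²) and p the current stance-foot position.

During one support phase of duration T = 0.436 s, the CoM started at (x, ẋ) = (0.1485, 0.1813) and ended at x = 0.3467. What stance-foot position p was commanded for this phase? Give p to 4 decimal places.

ωT = 3.9555·0.436 = 1.724598; cosh(ωT) = 2.894255, sinh(ωT) = 2.716010
x(T) = p + (x₀−p)·cosh(ωT) + (ẋ₀/ω)·sinh(ωT) ⇒ p·(1 − cosh) = x(T) − x₀·cosh − (ẋ₀/ω)·sinh
numerator   = 0.3467 − (0.1485)·2.894255 − (0.1813/3.9555)·2.716010 = -0.207585
denominator = 1 − 2.894255 = -1.894255
p = -0.207585 / -1.894255 = 0.1096

p = 0.1096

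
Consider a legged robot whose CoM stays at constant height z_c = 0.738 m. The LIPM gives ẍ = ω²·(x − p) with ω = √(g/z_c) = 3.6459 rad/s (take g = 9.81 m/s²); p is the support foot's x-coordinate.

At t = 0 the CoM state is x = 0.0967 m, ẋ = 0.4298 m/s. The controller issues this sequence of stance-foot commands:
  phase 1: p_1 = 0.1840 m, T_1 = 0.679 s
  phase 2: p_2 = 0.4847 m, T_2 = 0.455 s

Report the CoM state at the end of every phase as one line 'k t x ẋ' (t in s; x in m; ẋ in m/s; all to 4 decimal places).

phase 1: p=0.1840, T=0.679, ωT=2.475566, cosh=5.986275, sinh=5.902160; start (x,ẋ)=(0.096700, 0.429800) → end (x,ẋ)=(0.357179, 0.694320)
phase 2: p=0.4847, T=0.455, ωT=1.658885, cosh=2.721899, sinh=2.531548; start (x,ẋ)=(0.357179, 0.694320) → end (x,ẋ)=(0.619706, 0.712882)

1 0.6790 0.3572 0.6943
2 1.1340 0.6197 0.7129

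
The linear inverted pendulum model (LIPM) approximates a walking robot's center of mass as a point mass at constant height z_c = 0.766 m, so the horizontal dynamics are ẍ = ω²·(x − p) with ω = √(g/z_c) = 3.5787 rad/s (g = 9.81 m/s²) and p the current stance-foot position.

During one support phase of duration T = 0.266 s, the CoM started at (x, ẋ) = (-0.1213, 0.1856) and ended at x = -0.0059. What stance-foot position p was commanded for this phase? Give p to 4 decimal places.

ωT = 3.5787·0.266 = 0.951934; cosh(ωT) = 1.488355, sinh(ωT) = 1.102361
x(T) = p + (x₀−p)·cosh(ωT) + (ẋ₀/ω)·sinh(ωT) ⇒ p·(1 − cosh) = x(T) − x₀·cosh − (ẋ₀/ω)·sinh
numerator   = -0.0059 − (-0.1213)·1.488355 − (0.1856/3.5787)·1.102361 = 0.117466
denominator = 1 − 1.488355 = -0.488355
p = 0.117466 / -0.488355 = -0.2405

p = -0.2405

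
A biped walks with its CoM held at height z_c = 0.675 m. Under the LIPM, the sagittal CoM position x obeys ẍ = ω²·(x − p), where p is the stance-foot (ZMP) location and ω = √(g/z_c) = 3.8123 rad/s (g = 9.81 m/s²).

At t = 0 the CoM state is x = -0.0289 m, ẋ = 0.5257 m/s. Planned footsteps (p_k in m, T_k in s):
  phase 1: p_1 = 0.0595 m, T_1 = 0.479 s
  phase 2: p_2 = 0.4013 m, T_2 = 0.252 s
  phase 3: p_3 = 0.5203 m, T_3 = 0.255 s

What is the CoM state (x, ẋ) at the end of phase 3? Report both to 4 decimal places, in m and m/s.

x = 0.1941, ẋ = -0.8632

phase 1: p=0.0595, T=0.479, ωT=1.826092, cosh=3.185306, sinh=3.024264; start (x,ẋ)=(-0.028900, 0.525700) → end (x,ẋ)=(0.194952, 0.655316)
phase 2: p=0.4013, T=0.252, ωT=0.960700, cosh=1.498075, sinh=1.115450; start (x,ẋ)=(0.194952, 0.655316) → end (x,ẋ)=(0.283916, 0.104233)
phase 3: p=0.5203, T=0.255, ωT=0.972137, cosh=1.510930, sinh=1.132656; start (x,ẋ)=(0.283916, 0.104233) → end (x,ẋ)=(0.194109, -0.863223)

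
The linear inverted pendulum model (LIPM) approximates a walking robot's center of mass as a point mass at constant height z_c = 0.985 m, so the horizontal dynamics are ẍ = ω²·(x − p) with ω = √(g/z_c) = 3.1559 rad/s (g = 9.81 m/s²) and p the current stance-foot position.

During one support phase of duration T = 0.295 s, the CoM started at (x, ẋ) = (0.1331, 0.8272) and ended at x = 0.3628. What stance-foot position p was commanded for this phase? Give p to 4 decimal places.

ωT = 3.1559·0.295 = 0.930990; cosh(ωT) = 1.465592, sinh(ωT) = 1.071429
x(T) = p + (x₀−p)·cosh(ωT) + (ẋ₀/ω)·sinh(ωT) ⇒ p·(1 − cosh) = x(T) − x₀·cosh − (ẋ₀/ω)·sinh
numerator   = 0.3628 − (0.1331)·1.465592 − (0.8272/3.1559)·1.071429 = -0.113105
denominator = 1 − 1.465592 = -0.465592
p = -0.113105 / -0.465592 = 0.2429

p = 0.2429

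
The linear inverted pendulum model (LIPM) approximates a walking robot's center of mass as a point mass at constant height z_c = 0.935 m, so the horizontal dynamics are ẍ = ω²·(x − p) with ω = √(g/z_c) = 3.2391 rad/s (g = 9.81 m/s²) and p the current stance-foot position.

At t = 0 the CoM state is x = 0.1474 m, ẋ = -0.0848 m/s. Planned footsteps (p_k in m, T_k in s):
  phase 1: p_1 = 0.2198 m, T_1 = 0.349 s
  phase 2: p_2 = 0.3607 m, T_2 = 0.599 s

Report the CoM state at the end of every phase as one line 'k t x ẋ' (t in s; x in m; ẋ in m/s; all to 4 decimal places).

1 0.3490 0.0597 -0.4703
2 0.9480 -1.2034 -4.9936

phase 1: p=0.2198, T=0.349, ωT=1.130446, cosh=1.709963, sinh=1.387074; start (x,ẋ)=(0.147400, -0.084800) → end (x,ẋ)=(0.059685, -0.470289)
phase 2: p=0.3607, T=0.599, ωT=1.940221, cosh=3.551980, sinh=3.408308; start (x,ẋ)=(0.059685, -0.470289) → end (x,ẋ)=(-1.203356, -4.993618)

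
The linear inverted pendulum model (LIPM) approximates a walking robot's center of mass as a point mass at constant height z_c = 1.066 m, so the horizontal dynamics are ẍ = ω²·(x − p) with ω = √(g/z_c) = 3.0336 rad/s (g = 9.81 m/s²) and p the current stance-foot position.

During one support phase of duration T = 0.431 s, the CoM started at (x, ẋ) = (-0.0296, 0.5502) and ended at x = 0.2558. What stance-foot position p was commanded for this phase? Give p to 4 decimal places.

p = -0.0039

ωT = 3.0336·0.431 = 1.307482; cosh(ωT) = 1.983676, sinh(ωT) = 1.713176
x(T) = p + (x₀−p)·cosh(ωT) + (ẋ₀/ω)·sinh(ωT) ⇒ p·(1 − cosh) = x(T) − x₀·cosh − (ẋ₀/ω)·sinh
numerator   = 0.2558 − (-0.0296)·1.983676 − (0.5502/3.0336)·1.713176 = 0.003800
denominator = 1 − 1.983676 = -0.983676
p = 0.003800 / -0.983676 = -0.0039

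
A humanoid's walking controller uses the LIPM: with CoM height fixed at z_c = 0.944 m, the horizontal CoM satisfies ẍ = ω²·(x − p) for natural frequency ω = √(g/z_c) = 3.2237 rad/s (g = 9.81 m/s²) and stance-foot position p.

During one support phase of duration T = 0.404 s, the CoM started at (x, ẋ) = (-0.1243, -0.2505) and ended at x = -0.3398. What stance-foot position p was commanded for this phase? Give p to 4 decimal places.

p = -0.0390

ωT = 3.2237·0.404 = 1.302375; cosh(ωT) = 1.974953, sinh(ωT) = 1.703068
x(T) = p + (x₀−p)·cosh(ωT) + (ẋ₀/ω)·sinh(ωT) ⇒ p·(1 − cosh) = x(T) − x₀·cosh − (ẋ₀/ω)·sinh
numerator   = -0.3398 − (-0.1243)·1.974953 − (-0.2505/3.2237)·1.703068 = 0.038025
denominator = 1 − 1.974953 = -0.974953
p = 0.038025 / -0.974953 = -0.0390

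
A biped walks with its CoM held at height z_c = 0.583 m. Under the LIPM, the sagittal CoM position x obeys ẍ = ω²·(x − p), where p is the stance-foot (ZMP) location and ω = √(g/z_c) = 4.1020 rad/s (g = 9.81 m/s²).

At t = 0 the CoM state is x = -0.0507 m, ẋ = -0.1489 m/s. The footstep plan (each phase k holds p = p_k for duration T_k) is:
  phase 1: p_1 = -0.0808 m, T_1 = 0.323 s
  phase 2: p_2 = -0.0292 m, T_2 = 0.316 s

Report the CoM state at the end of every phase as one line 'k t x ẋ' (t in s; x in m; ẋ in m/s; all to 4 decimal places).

phase 1: p=-0.0808, T=0.323, ωT=1.324946, cosh=2.013900, sinh=1.748082; start (x,ẋ)=(-0.050700, -0.148900) → end (x,ẋ)=(-0.083636, -0.084034)
phase 2: p=-0.0292, T=0.316, ωT=1.296232, cosh=1.964529, sinh=1.690968; start (x,ẋ)=(-0.083636, -0.084034) → end (x,ẋ)=(-0.170782, -0.542673)

1 0.3230 -0.0836 -0.0840
2 0.6390 -0.1708 -0.5427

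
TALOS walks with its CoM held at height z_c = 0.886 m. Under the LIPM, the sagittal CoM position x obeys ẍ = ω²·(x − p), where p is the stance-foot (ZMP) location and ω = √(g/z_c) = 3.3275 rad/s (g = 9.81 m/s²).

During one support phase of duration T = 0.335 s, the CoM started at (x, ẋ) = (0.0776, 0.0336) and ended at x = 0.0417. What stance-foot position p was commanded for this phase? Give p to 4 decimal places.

p = 0.1497

ωT = 3.3275·0.335 = 1.114713; cosh(ωT) = 1.688351, sinh(ωT) = 1.360341
x(T) = p + (x₀−p)·cosh(ωT) + (ẋ₀/ω)·sinh(ωT) ⇒ p·(1 − cosh) = x(T) − x₀·cosh − (ẋ₀/ω)·sinh
numerator   = 0.0417 − (0.0776)·1.688351 − (0.0336/3.3275)·1.360341 = -0.103052
denominator = 1 − 1.688351 = -0.688351
p = -0.103052 / -0.688351 = 0.1497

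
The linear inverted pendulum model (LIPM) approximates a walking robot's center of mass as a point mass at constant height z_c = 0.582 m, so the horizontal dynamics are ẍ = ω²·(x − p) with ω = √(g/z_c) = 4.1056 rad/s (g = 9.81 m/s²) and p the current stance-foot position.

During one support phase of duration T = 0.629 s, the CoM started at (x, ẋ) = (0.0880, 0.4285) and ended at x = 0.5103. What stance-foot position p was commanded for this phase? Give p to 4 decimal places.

p = 0.1347

ωT = 4.1056·0.629 = 2.582422; cosh(ωT) = 6.652368, sinh(ωT) = 6.576777
x(T) = p + (x₀−p)·cosh(ωT) + (ẋ₀/ω)·sinh(ωT) ⇒ p·(1 − cosh) = x(T) − x₀·cosh − (ẋ₀/ω)·sinh
numerator   = 0.5103 − (0.0880)·6.652368 − (0.4285/4.1056)·6.576777 = -0.761524
denominator = 1 − 6.652368 = -5.652368
p = -0.761524 / -5.652368 = 0.1347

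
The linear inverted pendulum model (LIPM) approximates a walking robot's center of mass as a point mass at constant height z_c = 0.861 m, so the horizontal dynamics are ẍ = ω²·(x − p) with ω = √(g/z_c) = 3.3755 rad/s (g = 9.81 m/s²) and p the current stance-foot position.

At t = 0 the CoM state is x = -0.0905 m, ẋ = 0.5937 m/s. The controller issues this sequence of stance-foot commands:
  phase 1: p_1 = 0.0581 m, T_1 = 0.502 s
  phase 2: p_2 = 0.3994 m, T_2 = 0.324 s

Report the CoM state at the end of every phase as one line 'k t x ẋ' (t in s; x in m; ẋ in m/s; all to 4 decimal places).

1 0.5020 0.1026 0.3513
2 0.8260 0.0445 -0.7445

phase 1: p=0.0581, T=0.502, ωT=1.694501, cosh=2.813810, sinh=2.630119; start (x,ẋ)=(-0.090500, 0.593700) → end (x,ẋ)=(0.102566, 0.351293)
phase 2: p=0.3994, T=0.324, ωT=1.093662, cosh=1.660087, sinh=1.325099; start (x,ẋ)=(0.102566, 0.351293) → end (x,ẋ)=(0.044536, -0.744521)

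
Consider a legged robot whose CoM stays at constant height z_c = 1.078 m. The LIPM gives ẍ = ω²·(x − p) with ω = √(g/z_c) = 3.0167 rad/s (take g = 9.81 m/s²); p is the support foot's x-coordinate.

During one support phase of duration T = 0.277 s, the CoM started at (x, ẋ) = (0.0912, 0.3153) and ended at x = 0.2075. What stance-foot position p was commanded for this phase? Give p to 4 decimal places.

p = 0.0414

ωT = 3.0167·0.277 = 0.835626; cosh(ωT) = 1.369930, sinh(ωT) = 0.936327
x(T) = p + (x₀−p)·cosh(ωT) + (ẋ₀/ω)·sinh(ωT) ⇒ p·(1 − cosh) = x(T) − x₀·cosh − (ẋ₀/ω)·sinh
numerator   = 0.2075 − (0.0912)·1.369930 − (0.3153/3.0167)·0.936327 = -0.015301
denominator = 1 − 1.369930 = -0.369930
p = -0.015301 / -0.369930 = 0.0414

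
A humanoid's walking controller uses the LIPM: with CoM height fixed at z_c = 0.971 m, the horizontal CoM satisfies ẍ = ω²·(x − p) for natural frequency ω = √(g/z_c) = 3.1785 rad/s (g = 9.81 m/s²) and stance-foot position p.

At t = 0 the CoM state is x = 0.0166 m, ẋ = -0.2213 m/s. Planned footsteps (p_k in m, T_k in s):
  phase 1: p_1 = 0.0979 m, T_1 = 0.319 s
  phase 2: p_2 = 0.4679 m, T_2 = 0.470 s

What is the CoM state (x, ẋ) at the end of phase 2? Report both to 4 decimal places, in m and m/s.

x = -1.3247, ẋ = -5.4308

phase 1: p=0.0979, T=0.319, ωT=1.013942, cosh=1.559615, sinh=1.196829; start (x,ẋ)=(0.016600, -0.221300) → end (x,ẋ)=(-0.112225, -0.654418)
phase 2: p=0.4679, T=0.470, ωT=1.493895, cosh=2.339454, sinh=2.114958; start (x,ẋ)=(-0.112225, -0.654418) → end (x,ẋ)=(-1.324722, -5.430807)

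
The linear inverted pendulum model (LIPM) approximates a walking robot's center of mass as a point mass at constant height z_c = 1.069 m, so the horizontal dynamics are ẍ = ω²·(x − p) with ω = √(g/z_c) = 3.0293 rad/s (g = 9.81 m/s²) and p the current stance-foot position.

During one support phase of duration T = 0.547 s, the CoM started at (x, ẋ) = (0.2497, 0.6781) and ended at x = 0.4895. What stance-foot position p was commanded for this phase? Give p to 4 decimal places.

p = 0.4394

ωT = 3.0293·0.547 = 1.657027; cosh(ωT) = 2.717202, sinh(ωT) = 2.526497
x(T) = p + (x₀−p)·cosh(ωT) + (ẋ₀/ω)·sinh(ωT) ⇒ p·(1 − cosh) = x(T) − x₀·cosh − (ẋ₀/ω)·sinh
numerator   = 0.4895 − (0.2497)·2.717202 − (0.6781/3.0293)·2.526497 = -0.754534
denominator = 1 − 2.717202 = -1.717202
p = -0.754534 / -1.717202 = 0.4394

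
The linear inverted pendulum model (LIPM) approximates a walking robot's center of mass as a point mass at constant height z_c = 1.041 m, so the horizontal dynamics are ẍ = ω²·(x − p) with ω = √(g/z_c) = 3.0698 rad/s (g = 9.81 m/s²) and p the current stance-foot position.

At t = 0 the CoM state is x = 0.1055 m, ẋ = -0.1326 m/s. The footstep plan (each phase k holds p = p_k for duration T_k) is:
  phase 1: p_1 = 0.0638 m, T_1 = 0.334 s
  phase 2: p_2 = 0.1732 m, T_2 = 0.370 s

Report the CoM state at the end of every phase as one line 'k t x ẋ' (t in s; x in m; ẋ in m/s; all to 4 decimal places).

1 0.3340 0.0769 -0.0531
2 0.7040 -0.0163 -0.5039

phase 1: p=0.0638, T=0.334, ωT=1.025313, cosh=1.573326, sinh=1.214642; start (x,ẋ)=(0.105500, -0.132600) → end (x,ẋ)=(0.076941, -0.053136)
phase 2: p=0.1732, T=0.370, ωT=1.135826, cosh=1.717451, sinh=1.396294; start (x,ẋ)=(0.076941, -0.053136) → end (x,ẋ)=(-0.016288, -0.503856)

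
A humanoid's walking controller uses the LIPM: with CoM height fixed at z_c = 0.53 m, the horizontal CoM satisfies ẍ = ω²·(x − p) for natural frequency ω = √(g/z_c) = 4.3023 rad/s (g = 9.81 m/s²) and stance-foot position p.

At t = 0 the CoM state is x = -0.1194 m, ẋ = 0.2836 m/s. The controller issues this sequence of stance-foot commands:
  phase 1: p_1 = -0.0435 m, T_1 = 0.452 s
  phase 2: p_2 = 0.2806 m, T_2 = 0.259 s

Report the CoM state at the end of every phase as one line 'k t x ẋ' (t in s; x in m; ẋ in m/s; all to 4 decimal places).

phase 1: p=-0.0435, T=0.452, ωT=1.944640, cosh=3.567075, sinh=3.424037; start (x,ẋ)=(-0.119400, 0.283600) → end (x,ẋ)=(-0.088535, -0.106478)
phase 2: p=0.2806, T=0.259, ωT=1.114296, cosh=1.687784, sinh=1.359637; start (x,ẋ)=(-0.088535, -0.106478) → end (x,ẋ)=(-0.376069, -2.338990)

1 0.4520 -0.0885 -0.1065
2 0.7110 -0.3761 -2.3390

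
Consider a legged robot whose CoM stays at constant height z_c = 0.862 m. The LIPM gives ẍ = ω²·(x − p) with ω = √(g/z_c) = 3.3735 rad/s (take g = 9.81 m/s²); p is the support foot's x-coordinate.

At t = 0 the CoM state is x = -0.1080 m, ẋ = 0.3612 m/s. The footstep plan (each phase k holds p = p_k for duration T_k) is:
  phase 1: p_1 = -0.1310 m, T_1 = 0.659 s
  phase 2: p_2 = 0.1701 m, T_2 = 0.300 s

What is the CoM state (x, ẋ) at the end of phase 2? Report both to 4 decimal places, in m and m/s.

x = 1.3521, ẋ = 4.3680

phase 1: p=-0.1310, T=0.659, ωT=2.223136, cosh=4.672262, sinh=4.563993; start (x,ẋ)=(-0.108000, 0.361200) → end (x,ẋ)=(0.465128, 2.041744)
phase 2: p=0.1701, T=0.300, ωT=1.012050, cosh=1.557354, sinh=1.193881; start (x,ẋ)=(0.465128, 2.041744) → end (x,ẋ)=(1.352136, 4.367960)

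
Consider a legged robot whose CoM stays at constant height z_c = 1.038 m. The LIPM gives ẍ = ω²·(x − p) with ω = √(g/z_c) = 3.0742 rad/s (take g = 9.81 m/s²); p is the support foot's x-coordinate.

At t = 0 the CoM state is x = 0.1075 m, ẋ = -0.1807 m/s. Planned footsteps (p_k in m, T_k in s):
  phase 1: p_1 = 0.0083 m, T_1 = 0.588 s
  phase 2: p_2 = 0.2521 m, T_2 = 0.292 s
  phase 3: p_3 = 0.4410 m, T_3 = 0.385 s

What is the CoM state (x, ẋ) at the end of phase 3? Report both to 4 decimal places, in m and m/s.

phase 1: p=0.0083, T=0.588, ωT=1.807630, cosh=3.130011, sinh=2.965969; start (x,ẋ)=(0.107500, -0.180700) → end (x,ẋ)=(0.144459, 0.338911)
phase 2: p=0.2521, T=0.292, ωT=0.897666, cosh=1.430695, sinh=1.023175; start (x,ẋ)=(0.144459, 0.338911) → end (x,ẋ)=(0.210897, 0.146299)
phase 3: p=0.4410, T=0.385, ωT=1.183567, cosh=1.786094, sinh=1.479909; start (x,ẋ)=(0.210897, 0.146299) → end (x,ẋ)=(0.100442, -0.785559)

x = 0.1004, ẋ = -0.7856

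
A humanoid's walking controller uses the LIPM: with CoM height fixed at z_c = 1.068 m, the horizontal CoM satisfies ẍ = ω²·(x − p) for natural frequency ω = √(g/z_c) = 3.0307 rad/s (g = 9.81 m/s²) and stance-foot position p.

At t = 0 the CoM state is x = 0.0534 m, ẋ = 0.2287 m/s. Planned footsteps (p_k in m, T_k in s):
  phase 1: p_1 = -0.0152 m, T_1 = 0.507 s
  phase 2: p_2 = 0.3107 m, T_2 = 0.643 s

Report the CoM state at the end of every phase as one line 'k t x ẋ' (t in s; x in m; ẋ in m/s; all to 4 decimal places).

phase 1: p=-0.0152, T=0.507, ωT=1.536565, cosh=2.431857, sinh=2.216738; start (x,ẋ)=(0.053400, 0.228700) → end (x,ẋ)=(0.318903, 1.017039)
phase 2: p=0.3107, T=0.643, ωT=1.948740, cosh=3.581146, sinh=3.438692; start (x,ẋ)=(0.318903, 1.017039) → end (x,ẋ)=(1.494028, 3.727651)

1 0.5070 0.3189 1.0170
2 1.1500 1.4940 3.7277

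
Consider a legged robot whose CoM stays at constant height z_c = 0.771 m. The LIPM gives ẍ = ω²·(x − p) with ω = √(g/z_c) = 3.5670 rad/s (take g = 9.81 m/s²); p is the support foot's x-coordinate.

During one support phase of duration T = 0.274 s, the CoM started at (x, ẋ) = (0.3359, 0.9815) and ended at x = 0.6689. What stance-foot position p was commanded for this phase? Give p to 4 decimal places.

ωT = 3.5670·0.274 = 0.977358; cosh(ωT) = 1.516865, sinh(ωT) = 1.140561
x(T) = p + (x₀−p)·cosh(ωT) + (ẋ₀/ω)·sinh(ωT) ⇒ p·(1 − cosh) = x(T) − x₀·cosh − (ẋ₀/ω)·sinh
numerator   = 0.6689 − (0.3359)·1.516865 − (0.9815/3.5670)·1.140561 = -0.154453
denominator = 1 − 1.516865 = -0.516865
p = -0.154453 / -0.516865 = 0.2988

p = 0.2988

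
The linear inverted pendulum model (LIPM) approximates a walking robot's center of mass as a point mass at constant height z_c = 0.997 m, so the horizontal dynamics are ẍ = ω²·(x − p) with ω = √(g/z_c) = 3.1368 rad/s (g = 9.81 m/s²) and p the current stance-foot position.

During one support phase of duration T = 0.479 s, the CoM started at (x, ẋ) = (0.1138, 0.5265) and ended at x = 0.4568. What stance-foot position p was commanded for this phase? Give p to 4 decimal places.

p = 0.1251

ωT = 3.1368·0.479 = 1.502527; cosh(ωT) = 2.357798, sinh(ωT) = 2.135231
x(T) = p + (x₀−p)·cosh(ωT) + (ẋ₀/ω)·sinh(ωT) ⇒ p·(1 − cosh) = x(T) − x₀·cosh − (ẋ₀/ω)·sinh
numerator   = 0.4568 − (0.1138)·2.357798 − (0.5265/3.1368)·2.135231 = -0.169908
denominator = 1 − 2.357798 = -1.357798
p = -0.169908 / -1.357798 = 0.1251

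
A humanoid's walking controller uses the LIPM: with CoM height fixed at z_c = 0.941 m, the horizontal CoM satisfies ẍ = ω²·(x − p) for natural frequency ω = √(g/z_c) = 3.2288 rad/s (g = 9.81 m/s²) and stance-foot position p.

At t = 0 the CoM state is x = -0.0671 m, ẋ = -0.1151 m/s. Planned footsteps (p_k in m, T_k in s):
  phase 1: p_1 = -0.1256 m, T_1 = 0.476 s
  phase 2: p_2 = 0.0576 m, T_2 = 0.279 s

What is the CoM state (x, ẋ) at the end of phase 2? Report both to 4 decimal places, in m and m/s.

phase 1: p=-0.1256, T=0.476, ωT=1.536909, cosh=2.432619, sinh=2.217574; start (x,ẋ)=(-0.067100, -0.115100) → end (x,ẋ)=(-0.062344, 0.138872)
phase 2: p=0.0576, T=0.279, ωT=0.900835, cosh=1.433944, sinh=1.027714; start (x,ẋ)=(-0.062344, 0.138872) → end (x,ẋ)=(-0.070190, -0.198873)

x = -0.0702, ẋ = -0.1989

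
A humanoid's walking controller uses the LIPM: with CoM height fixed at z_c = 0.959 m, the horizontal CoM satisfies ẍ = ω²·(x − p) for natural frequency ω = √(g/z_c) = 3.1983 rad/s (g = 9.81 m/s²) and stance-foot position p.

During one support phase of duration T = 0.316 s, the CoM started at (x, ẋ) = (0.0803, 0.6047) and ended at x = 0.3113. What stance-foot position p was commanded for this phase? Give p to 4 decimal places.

p = 0.0701

ωT = 3.1983·0.316 = 1.010663; cosh(ωT) = 1.555700, sinh(ωT) = 1.191722
x(T) = p + (x₀−p)·cosh(ωT) + (ẋ₀/ω)·sinh(ωT) ⇒ p·(1 − cosh) = x(T) − x₀·cosh − (ẋ₀/ω)·sinh
numerator   = 0.3113 − (0.0803)·1.555700 − (0.6047/3.1983)·1.191722 = -0.038941
denominator = 1 − 1.555700 = -0.555700
p = -0.038941 / -0.555700 = 0.0701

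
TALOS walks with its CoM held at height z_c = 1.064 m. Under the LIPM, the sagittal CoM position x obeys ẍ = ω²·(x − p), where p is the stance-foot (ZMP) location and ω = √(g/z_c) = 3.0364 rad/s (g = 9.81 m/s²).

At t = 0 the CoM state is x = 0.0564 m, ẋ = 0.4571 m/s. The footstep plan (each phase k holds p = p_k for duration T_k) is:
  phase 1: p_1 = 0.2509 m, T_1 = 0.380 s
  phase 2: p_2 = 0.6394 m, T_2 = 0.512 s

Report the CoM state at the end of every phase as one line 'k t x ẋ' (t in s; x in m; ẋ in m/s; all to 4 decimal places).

phase 1: p=0.2509, T=0.380, ωT=1.153832, cosh=1.742872, sinh=1.427446; start (x,ẋ)=(0.056400, 0.457100) → end (x,ẋ)=(0.126799, -0.046354)
phase 2: p=0.6394, T=0.512, ωT=1.554637, cosh=2.472317, sinh=2.261050; start (x,ẋ)=(0.126799, -0.046354) → end (x,ẋ)=(-0.662429, -3.633838)

1 0.3800 0.1268 -0.0464
2 0.8920 -0.6624 -3.6338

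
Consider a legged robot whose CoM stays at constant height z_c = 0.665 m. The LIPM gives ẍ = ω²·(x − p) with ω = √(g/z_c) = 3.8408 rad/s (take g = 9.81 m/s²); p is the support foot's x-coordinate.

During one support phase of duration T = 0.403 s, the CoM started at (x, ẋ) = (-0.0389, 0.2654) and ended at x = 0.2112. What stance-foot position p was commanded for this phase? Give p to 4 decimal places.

p = -0.1041

ωT = 3.8408·0.403 = 1.547842; cosh(ωT) = 2.457011, sinh(ωT) = 2.244305
x(T) = p + (x₀−p)·cosh(ωT) + (ẋ₀/ω)·sinh(ωT) ⇒ p·(1 − cosh) = x(T) − x₀·cosh − (ẋ₀/ω)·sinh
numerator   = 0.2112 − (-0.0389)·2.457011 − (0.2654/3.8408)·2.244305 = 0.151696
denominator = 1 − 2.457011 = -1.457011
p = 0.151696 / -1.457011 = -0.1041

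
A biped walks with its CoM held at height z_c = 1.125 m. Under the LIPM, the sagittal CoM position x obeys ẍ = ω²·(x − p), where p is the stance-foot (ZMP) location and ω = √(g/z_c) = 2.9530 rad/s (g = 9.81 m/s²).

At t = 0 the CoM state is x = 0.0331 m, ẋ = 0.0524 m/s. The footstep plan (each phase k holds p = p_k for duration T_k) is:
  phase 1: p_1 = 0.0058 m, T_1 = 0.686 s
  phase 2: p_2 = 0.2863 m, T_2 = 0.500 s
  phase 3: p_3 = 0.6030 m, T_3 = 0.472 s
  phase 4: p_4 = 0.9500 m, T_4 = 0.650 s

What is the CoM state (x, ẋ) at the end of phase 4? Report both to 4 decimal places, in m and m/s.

x = -0.9461, ẋ = -5.4080

phase 1: p=0.0058, T=0.686, ωT=2.025758, cosh=3.856875, sinh=3.724981; start (x,ẋ)=(0.033100, 0.052400) → end (x,ẋ)=(0.177191, 0.502397)
phase 2: p=0.2863, T=0.500, ωT=1.476500, cosh=2.303017, sinh=2.074581; start (x,ẋ)=(0.177191, 0.502397) → end (x,ẋ)=(0.387971, 0.488602)
phase 3: p=0.6030, T=0.472, ωT=1.393816, cosh=2.139163, sinh=1.891037; start (x,ẋ)=(0.387971, 0.488602) → end (x,ẋ)=(0.455908, -0.155573)
phase 4: p=0.9500, T=0.650, ωT=1.919450, cosh=3.481948, sinh=3.335260; start (x,ẋ)=(0.455908, -0.155573) → end (x,ẋ)=(-0.946115, -5.408022)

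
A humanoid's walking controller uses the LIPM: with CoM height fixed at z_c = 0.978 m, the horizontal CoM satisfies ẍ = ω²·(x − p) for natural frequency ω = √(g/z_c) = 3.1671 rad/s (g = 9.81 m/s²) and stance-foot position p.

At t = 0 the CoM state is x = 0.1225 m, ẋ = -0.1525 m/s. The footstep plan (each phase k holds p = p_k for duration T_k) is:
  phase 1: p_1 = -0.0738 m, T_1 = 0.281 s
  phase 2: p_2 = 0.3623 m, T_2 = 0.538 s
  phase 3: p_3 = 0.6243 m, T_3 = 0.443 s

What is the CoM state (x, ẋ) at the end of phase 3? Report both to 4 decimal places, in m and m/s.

x = -0.7904, ẋ = -4.2290

phase 1: p=-0.0738, T=0.281, ωT=0.889955, cosh=1.422847, sinh=1.012173; start (x,ẋ)=(0.122500, -0.152500) → end (x,ẋ)=(0.156767, 0.412286)
phase 2: p=0.3623, T=0.538, ωT=1.703900, cosh=2.838654, sinh=2.656682; start (x,ẋ)=(0.156767, 0.412286) → end (x,ẋ)=(0.124705, -0.559010)
phase 3: p=0.6243, T=0.443, ωT=1.403025, cosh=2.156669, sinh=1.910817; start (x,ẋ)=(0.124705, -0.559010) → end (x,ẋ)=(-0.790431, -4.229025)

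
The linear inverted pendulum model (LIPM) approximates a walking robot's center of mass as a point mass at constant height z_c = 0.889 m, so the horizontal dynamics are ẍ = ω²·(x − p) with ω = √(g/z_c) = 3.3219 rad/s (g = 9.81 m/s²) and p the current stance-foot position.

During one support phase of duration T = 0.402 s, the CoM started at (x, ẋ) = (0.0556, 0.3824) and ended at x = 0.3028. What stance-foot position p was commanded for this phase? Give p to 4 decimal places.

p = 0.0134

ωT = 3.3219·0.402 = 1.335404; cosh(ωT) = 2.032291, sinh(ωT) = 1.769239
x(T) = p + (x₀−p)·cosh(ωT) + (ẋ₀/ω)·sinh(ωT) ⇒ p·(1 − cosh) = x(T) − x₀·cosh − (ẋ₀/ω)·sinh
numerator   = 0.3028 − (0.0556)·2.032291 − (0.3824/3.3219)·1.769239 = -0.013861
denominator = 1 − 2.032291 = -1.032291
p = -0.013861 / -1.032291 = 0.0134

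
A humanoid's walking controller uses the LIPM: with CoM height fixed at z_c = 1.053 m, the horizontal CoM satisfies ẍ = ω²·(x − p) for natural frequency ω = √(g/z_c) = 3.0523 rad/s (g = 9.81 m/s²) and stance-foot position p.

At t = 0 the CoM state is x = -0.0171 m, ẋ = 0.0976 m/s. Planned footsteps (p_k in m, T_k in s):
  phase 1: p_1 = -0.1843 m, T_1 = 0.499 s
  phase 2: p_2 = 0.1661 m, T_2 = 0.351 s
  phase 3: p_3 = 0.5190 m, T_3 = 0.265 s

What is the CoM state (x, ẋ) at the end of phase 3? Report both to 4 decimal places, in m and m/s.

x = 1.8653, ẋ = 4.7385

phase 1: p=-0.1843, T=0.499, ωT=1.523098, cosh=2.402223, sinh=2.184188; start (x,ẋ)=(-0.017100, 0.097600) → end (x,ẋ)=(0.287193, 1.349145)
phase 2: p=0.1661, T=0.351, ωT=1.071357, cosh=1.630941, sinh=1.288398; start (x,ẋ)=(0.287193, 1.349145) → end (x,ẋ)=(0.933080, 2.676584)
phase 3: p=0.5190, T=0.265, ωT=0.808859, cosh=1.345356, sinh=0.899990; start (x,ẋ)=(0.933080, 2.676584) → end (x,ẋ)=(1.865292, 4.738451)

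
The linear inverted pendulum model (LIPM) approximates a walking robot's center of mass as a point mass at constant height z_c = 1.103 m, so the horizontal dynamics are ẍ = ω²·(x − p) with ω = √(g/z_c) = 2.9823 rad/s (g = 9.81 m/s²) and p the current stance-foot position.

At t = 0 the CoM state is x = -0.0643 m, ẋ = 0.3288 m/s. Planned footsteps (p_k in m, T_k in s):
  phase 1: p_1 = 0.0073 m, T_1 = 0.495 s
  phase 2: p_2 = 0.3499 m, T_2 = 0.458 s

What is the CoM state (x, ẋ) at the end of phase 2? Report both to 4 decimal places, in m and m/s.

x = -0.0390, ẋ = -0.8675

phase 1: p=0.0073, T=0.495, ωT=1.476239, cosh=2.302474, sinh=2.073979; start (x,ẋ)=(-0.064300, 0.328800) → end (x,ẋ)=(0.071100, 0.314191)
phase 2: p=0.3499, T=0.458, ωT=1.365893, cosh=2.087188, sinh=1.832035; start (x,ẋ)=(0.071100, 0.314191) → end (x,ẋ)=(-0.038999, -0.867497)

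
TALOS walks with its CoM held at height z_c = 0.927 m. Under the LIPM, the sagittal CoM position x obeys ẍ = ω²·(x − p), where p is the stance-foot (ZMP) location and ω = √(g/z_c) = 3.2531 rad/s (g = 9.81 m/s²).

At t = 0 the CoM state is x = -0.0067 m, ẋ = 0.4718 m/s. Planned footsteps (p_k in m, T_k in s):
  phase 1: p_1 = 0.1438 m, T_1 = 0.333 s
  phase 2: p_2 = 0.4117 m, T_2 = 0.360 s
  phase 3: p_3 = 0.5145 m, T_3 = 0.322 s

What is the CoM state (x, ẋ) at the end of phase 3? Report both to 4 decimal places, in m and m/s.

x = -0.9760, ẋ = -4.6011

phase 1: p=0.1438, T=0.333, ωT=1.083282, cosh=1.646422, sinh=1.307939; start (x,ẋ)=(-0.006700, 0.471800) → end (x,ẋ)=(0.085705, 0.136426)
phase 2: p=0.4117, T=0.360, ωT=1.171116, cosh=1.767806, sinh=1.457785; start (x,ẋ)=(0.085705, 0.136426) → end (x,ẋ)=(-0.103460, -1.304798)
phase 3: p=0.5145, T=0.322, ωT=1.047498, cosh=1.600663, sinh=1.249848; start (x,ẋ)=(-0.103460, -1.304798) → end (x,ẋ)=(-0.975952, -4.601094)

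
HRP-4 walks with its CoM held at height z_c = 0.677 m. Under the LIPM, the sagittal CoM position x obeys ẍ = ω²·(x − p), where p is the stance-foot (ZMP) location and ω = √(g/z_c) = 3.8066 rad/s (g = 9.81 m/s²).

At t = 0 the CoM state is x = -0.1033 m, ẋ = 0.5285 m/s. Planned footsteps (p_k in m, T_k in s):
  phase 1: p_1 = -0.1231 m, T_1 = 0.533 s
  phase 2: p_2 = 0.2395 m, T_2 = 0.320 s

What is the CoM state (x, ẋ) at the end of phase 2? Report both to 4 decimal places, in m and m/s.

phase 1: p=-0.1231, T=0.533, ωT=2.028918, cosh=3.868664, sinh=3.737187; start (x,ẋ)=(-0.103300, 0.528500) → end (x,ẋ)=(0.472362, 2.326263)
phase 2: p=0.2395, T=0.320, ωT=1.218112, cosh=1.838293, sinh=1.542505; start (x,ẋ)=(0.472362, 2.326263) → end (x,ẋ)=(1.610215, 5.643653)

x = 1.6102, ẋ = 5.6437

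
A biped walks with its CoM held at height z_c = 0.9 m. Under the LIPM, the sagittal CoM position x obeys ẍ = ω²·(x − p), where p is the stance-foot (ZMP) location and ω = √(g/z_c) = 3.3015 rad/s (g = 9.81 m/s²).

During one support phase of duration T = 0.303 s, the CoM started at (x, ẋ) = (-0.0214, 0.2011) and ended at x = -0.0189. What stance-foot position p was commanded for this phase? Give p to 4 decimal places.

ωT = 3.3015·0.303 = 1.000355; cosh(ωT) = 1.543497, sinh(ωT) = 1.175748
x(T) = p + (x₀−p)·cosh(ωT) + (ẋ₀/ω)·sinh(ωT) ⇒ p·(1 − cosh) = x(T) − x₀·cosh − (ẋ₀/ω)·sinh
numerator   = -0.0189 − (-0.0214)·1.543497 − (0.2011/3.3015)·1.175748 = -0.057486
denominator = 1 − 1.543497 = -0.543497
p = -0.057486 / -0.543497 = 0.1058

p = 0.1058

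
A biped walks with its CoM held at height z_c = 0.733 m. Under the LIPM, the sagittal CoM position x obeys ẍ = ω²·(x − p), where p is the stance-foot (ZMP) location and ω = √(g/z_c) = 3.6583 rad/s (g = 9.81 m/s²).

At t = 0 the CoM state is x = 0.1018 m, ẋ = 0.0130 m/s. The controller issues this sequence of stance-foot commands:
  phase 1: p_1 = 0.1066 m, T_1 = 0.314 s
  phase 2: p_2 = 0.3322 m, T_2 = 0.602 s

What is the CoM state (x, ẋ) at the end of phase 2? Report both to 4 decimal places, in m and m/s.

x = -0.7186, ẋ = -3.7517

phase 1: p=0.1066, T=0.314, ωT=1.148706, cosh=1.735578, sinh=1.418531; start (x,ẋ)=(0.101800, 0.013000) → end (x,ẋ)=(0.103310, -0.002347)
phase 2: p=0.3322, T=0.602, ωT=2.202297, cosh=4.578157, sinh=4.467608; start (x,ẋ)=(0.103310, -0.002347) → end (x,ẋ)=(-0.718560, -3.751686)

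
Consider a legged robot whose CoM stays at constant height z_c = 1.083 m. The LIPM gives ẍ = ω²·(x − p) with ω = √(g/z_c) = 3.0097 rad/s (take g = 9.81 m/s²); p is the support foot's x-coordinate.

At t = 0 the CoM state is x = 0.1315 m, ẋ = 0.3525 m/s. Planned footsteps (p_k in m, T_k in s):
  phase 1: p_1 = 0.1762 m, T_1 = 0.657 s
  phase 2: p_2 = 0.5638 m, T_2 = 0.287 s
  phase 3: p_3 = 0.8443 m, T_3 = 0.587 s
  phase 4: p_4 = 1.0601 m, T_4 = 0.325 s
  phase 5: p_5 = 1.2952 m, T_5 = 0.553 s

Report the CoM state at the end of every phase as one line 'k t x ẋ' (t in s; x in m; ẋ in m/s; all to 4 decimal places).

phase 1: p=0.1762, T=0.657, ωT=1.977373, cosh=3.681086, sinh=3.542654; start (x,ẋ)=(0.131500, 0.352500) → end (x,ẋ)=(0.426576, 0.820977)
phase 2: p=0.5638, T=0.287, ωT=0.863784, cosh=1.396842, sinh=0.975278; start (x,ẋ)=(0.426576, 0.820977) → end (x,ẋ)=(0.638153, 0.743981)
phase 3: p=0.8443, T=0.587, ωT=1.766694, cosh=3.011186, sinh=2.840289; start (x,ẋ)=(0.638153, 0.743981) → end (x,ẋ)=(0.925656, 0.478034)
phase 4: p=1.0601, T=0.325, ωT=0.978153, cosh=1.517772, sinh=1.141767; start (x,ẋ)=(0.925656, 0.478034) → end (x,ẋ)=(1.037393, 0.263547)
phase 5: p=1.2952, T=0.553, ωT=1.664364, cosh=2.735812, sinh=2.546501; start (x,ẋ)=(1.037393, 0.263547) → end (x,ẋ)=(0.812875, -1.254870)

1 0.6570 0.4266 0.8210
2 0.9440 0.6382 0.7440
3 1.5310 0.9257 0.4780
4 1.8560 1.0374 0.2635
5 2.4090 0.8129 -1.2549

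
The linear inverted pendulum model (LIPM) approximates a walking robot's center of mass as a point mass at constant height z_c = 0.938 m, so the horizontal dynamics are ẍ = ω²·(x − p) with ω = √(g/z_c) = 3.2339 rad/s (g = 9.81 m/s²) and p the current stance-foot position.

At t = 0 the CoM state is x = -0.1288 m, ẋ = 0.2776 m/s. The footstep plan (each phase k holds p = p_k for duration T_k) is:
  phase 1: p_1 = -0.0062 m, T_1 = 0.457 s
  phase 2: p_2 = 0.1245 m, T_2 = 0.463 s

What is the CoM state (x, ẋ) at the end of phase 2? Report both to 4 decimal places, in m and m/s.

phase 1: p=-0.0062, T=0.457, ωT=1.477892, cosh=2.305907, sinh=2.077789; start (x,ẋ)=(-0.128800, 0.277600) → end (x,ẋ)=(-0.110545, -0.183674)
phase 2: p=0.1245, T=0.463, ωT=1.497296, cosh=2.346660, sinh=2.122926; start (x,ẋ)=(-0.110545, -0.183674) → end (x,ẋ)=(-0.547646, -2.044685)

x = -0.5476, ẋ = -2.0447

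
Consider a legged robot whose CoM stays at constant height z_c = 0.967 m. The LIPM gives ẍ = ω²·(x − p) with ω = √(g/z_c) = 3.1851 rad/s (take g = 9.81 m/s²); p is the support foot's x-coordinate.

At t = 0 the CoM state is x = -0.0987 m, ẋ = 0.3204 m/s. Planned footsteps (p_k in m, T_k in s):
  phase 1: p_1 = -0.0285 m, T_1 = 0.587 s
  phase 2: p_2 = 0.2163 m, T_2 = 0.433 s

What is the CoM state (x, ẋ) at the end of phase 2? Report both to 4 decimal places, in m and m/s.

phase 1: p=-0.0285, T=0.587, ωT=1.869654, cosh=3.320113, sinh=3.165936; start (x,ẋ)=(-0.098700, 0.320400) → end (x,ẋ)=(0.056900, 0.355880)
phase 2: p=0.2163, T=0.433, ωT=1.379148, cosh=2.111655, sinh=1.859862; start (x,ẋ)=(0.056900, 0.355880) → end (x,ẋ)=(0.087510, -0.192764)

x = 0.0875, ẋ = -0.1928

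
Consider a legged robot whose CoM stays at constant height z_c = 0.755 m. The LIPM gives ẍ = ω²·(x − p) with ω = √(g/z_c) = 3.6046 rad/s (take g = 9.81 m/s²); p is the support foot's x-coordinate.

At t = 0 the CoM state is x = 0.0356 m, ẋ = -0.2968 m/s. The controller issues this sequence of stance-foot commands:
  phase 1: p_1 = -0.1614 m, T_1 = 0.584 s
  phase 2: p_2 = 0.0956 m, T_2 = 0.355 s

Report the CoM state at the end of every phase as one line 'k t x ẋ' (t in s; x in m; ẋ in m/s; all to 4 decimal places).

phase 1: p=-0.1614, T=0.584, ωT=2.105086, cosh=4.164824, sinh=4.042988; start (x,ẋ)=(0.035600, -0.296800) → end (x,ẋ)=(0.326174, 1.634832)
phase 2: p=0.0956, T=0.355, ωT=1.279633, cosh=1.936730, sinh=1.658590; start (x,ẋ)=(0.326174, 1.634832) → end (x,ẋ)=(1.294397, 4.544724)

1 0.5840 0.3262 1.6348
2 0.9390 1.2944 4.5447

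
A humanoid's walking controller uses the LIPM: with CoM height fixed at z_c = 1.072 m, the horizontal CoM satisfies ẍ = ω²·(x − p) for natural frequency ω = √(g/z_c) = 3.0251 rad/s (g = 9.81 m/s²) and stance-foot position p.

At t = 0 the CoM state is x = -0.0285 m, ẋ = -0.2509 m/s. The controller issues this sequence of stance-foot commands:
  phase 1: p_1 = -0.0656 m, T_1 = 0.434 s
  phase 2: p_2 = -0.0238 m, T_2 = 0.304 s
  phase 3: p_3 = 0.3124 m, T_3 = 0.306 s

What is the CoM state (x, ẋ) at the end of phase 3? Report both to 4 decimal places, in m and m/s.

x = -0.8507, ẋ = -3.1111

phase 1: p=-0.0656, T=0.434, ωT=1.312893, cosh=1.992977, sinh=1.723936; start (x,ẋ)=(-0.028500, -0.250900) → end (x,ẋ)=(-0.134643, -0.306558)
phase 2: p=-0.0238, T=0.304, ωT=0.919630, cosh=1.453515, sinh=1.054848; start (x,ẋ)=(-0.134643, -0.306558) → end (x,ẋ)=(-0.291808, -0.799289)
phase 3: p=0.3124, T=0.306, ωT=0.925681, cosh=1.459923, sinh=1.063662; start (x,ẋ)=(-0.291808, -0.799289) → end (x,ẋ)=(-0.850737, -3.111051)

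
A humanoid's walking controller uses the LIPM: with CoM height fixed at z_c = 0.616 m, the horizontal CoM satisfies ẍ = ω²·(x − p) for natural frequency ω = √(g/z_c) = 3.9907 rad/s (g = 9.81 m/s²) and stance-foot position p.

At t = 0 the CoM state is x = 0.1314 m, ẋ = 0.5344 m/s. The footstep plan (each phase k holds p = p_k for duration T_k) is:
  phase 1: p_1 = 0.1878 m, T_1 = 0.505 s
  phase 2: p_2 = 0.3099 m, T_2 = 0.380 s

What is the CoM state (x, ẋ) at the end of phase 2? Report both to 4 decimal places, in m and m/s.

phase 1: p=0.1878, T=0.505, ωT=2.015303, cosh=3.818142, sinh=3.684862; start (x,ẋ)=(0.131400, 0.534400) → end (x,ẋ)=(0.465902, 1.211043)
phase 2: p=0.3099, T=0.380, ωT=1.516466, cosh=2.387791, sinh=2.168305; start (x,ẋ)=(0.465902, 1.211043) → end (x,ẋ)=(1.340407, 4.241608)

x = 1.3404, ẋ = 4.2416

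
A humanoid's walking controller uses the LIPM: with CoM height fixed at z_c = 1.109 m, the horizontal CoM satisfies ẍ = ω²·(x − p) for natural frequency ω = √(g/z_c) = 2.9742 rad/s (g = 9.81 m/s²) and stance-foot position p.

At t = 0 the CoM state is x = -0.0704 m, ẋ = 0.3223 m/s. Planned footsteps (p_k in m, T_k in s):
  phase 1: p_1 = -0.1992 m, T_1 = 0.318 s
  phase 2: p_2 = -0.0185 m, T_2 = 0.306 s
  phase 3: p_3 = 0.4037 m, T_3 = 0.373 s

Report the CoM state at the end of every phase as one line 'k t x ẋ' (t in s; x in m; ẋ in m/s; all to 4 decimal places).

1 0.3180 0.1101 0.8963
2 0.6240 0.4809 1.6921
3 0.9970 1.3022 3.1547

phase 1: p=-0.1992, T=0.318, ωT=0.945796, cosh=1.481616, sinh=1.093245; start (x,ẋ)=(-0.070400, 0.322300) → end (x,ẋ)=(0.110102, 0.896322)
phase 2: p=-0.0185, T=0.306, ωT=0.910105, cosh=1.443533, sinh=1.041051; start (x,ẋ)=(0.110102, 0.896322) → end (x,ẋ)=(0.480878, 1.692060)
phase 3: p=0.4037, T=0.373, ωT=1.109377, cosh=1.681116, sinh=1.351351; start (x,ẋ)=(0.480878, 1.692060) → end (x,ẋ)=(1.302246, 3.154742)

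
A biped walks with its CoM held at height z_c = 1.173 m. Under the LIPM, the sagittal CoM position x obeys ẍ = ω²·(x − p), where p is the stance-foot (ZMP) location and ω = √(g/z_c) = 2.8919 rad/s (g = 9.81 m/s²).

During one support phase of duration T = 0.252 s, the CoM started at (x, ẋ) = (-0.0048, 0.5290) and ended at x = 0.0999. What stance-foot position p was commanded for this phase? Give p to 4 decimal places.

p = 0.1420

ωT = 2.8919·0.252 = 0.728759; cosh(ωT) = 1.277507, sinh(ωT) = 0.795000
x(T) = p + (x₀−p)·cosh(ωT) + (ẋ₀/ω)·sinh(ωT) ⇒ p·(1 − cosh) = x(T) − x₀·cosh − (ẋ₀/ω)·sinh
numerator   = 0.0999 − (-0.0048)·1.277507 − (0.5290/2.8919)·0.795000 = -0.039393
denominator = 1 − 1.277507 = -0.277507
p = -0.039393 / -0.277507 = 0.1420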